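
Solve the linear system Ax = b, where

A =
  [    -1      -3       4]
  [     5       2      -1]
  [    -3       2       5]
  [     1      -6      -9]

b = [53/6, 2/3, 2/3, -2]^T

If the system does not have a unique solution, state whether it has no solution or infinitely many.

Row-reduce the augmented matrix:
R1 ← R1 / (-1).
R2 ← R2 − 5·R1.
R3 ← R3 + 3·R1.
R4 ← R4 − 1·R1.
R2 ← R2 / (-13).
R1 ← R1 − 3·R2.
R3 ← R3 − 11·R2.
R4 ← R4 + 9·R2.
R3 ← R3 / (118/13).
R1 ← R1 − 5/13·R3.
R2 ← R2 + 19/13·R3.
R4 ← R4 + 236/13·R3.
R4 reduces to 0 = 0, so the extra equation is consistent.
Reading off the reduced rows gives x_1 = 1, x_2 = -3/2, x_3 = 4/3.

x_1 = 1, x_2 = -3/2, x_3 = 4/3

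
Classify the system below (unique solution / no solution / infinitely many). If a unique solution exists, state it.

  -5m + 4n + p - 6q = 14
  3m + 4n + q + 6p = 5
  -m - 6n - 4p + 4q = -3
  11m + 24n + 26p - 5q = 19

no solution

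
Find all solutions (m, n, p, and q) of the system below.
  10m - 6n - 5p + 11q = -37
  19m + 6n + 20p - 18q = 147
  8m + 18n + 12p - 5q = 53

infinitely many solutions

Row-reduce:
R1 ← R1 / (10).
R2 ← R2 − 19·R1.
R3 ← R3 − 8·R1.
R2 ← R2 / (87/5).
R1 ← R1 + 3/5·R2.
R3 ← R3 − 114/5·R2.
R3 ← R3 / (-657/29).
R1 ← R1 − 15/29·R3.
R2 ← R2 − 295/174·R3.
Rank is 3 with 4 unknowns, leaving q free.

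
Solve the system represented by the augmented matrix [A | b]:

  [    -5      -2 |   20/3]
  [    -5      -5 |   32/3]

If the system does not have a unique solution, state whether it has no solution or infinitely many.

Row-reduce the augmented matrix:
R1 ← R1 / (-5).
R2 ← R2 + 5·R1.
R2 ← R2 / (-3).
R1 ← R1 − 2/5·R2.
Reading off the reduced rows gives x_1 = -4/5, x_2 = -4/3.

x_1 = -4/5, x_2 = -4/3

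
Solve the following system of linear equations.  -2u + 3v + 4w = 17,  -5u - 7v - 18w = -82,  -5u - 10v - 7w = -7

u = -1, v = -3, w = 6

Row-reduce the augmented matrix:
R1 ← R1 / (-2).
R2 ← R2 + 5·R1.
R3 ← R3 + 5·R1.
R2 ← R2 / (-29/2).
R1 ← R1 + 3/2·R2.
R3 ← R3 + 35/2·R2.
R3 ← R3 / (487/29).
R1 ← R1 − 26/29·R3.
R2 ← R2 − 56/29·R3.
Reading off the reduced rows gives u = -1, v = -3, w = 6.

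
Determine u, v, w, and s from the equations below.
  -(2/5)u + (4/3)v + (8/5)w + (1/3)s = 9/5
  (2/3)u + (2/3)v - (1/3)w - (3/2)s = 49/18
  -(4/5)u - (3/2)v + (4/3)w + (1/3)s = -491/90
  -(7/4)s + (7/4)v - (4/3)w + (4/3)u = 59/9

Row-reduce the augmented matrix:
R1 ← R1 / (-2/5).
R2 ← R2 − 2/3·R1.
R3 ← R3 + 4/5·R1.
R4 ← R4 − 4/3·R1.
R2 ← R2 / (26/9).
R1 ← R1 + 10/3·R2.
R3 ← R3 + 25/6·R2.
R4 ← R4 − 223/36·R2.
R3 ← R3 / (1169/780).
R1 ← R1 + 17/13·R3.
R2 ← R2 − 21/26·R3.
R4 ← R4 + 313/312·R3.
R4 ← R4 / (1175/4676).
R1 ← R1 + 7955/2338·R4.
R2 ← R2 − 98/167·R4.
R3 ← R3 + 2645/2338·R4.
Reading off the reduced rows gives u = -2, v = 3, w = -5/3, s = -1.

u = -2, v = 3, w = -5/3, s = -1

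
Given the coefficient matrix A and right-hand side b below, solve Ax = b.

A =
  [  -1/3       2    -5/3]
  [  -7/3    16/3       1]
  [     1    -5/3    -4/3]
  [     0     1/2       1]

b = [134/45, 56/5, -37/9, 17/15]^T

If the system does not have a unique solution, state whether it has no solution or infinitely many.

x_1 = -1, x_2 = 8/5, x_3 = 1/3

Row-reduce the augmented matrix:
R1 ← R1 / (-1/3).
R2 ← R2 + 7/3·R1.
R3 ← R3 − 1·R1.
R2 ← R2 / (-26/3).
R1 ← R1 + 6·R2.
R3 ← R3 − 13/3·R2.
R4 ← R4 − 1/2·R2.
Swap R3 and R4.
R3 ← R3 / (45/26).
R1 ← R1 + 49/13·R3.
R2 ← R2 + 19/13·R3.
R4 reduces to 0 = 0, so the extra equation is consistent.
Reading off the reduced rows gives x_1 = -1, x_2 = 8/5, x_3 = 1/3.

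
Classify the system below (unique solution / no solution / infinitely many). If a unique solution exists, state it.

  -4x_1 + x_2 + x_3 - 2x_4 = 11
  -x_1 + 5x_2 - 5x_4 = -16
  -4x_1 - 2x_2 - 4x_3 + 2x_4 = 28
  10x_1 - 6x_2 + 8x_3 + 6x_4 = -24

infinitely many solutions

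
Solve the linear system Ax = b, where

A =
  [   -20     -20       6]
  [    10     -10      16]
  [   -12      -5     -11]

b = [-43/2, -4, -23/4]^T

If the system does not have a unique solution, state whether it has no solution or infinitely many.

x_1 = 1/2, x_2 = 1/2, x_3 = -1/4

Row-reduce the augmented matrix:
R1 ← R1 / (-20).
R2 ← R2 − 10·R1.
R3 ← R3 + 12·R1.
R2 ← R2 / (-20).
R1 ← R1 − 1·R2.
R3 ← R3 − 7·R2.
R3 ← R3 / (-159/20).
R1 ← R1 − 13/20·R3.
R2 ← R2 + 19/20·R3.
Reading off the reduced rows gives x_1 = 1/2, x_2 = 1/2, x_3 = -1/4.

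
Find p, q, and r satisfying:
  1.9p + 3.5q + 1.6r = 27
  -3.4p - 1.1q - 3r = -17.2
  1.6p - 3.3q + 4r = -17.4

Row-reduce the augmented matrix:
R1 ← R1 / (19/10).
R2 ← R2 + 17/5·R1.
R3 ← R3 − 8/5·R1.
R2 ← R2 / (981/190).
R1 ← R1 − 35/19·R2.
R3 ← R3 + 1187/190·R2.
R3 ← R3 / (12199/4905).
R1 ← R1 − 874/981·R3.
R2 ← R2 + 26/981·R3.
Reading off the reduced rows gives p = 4, q = 6, r = -1.

p = 4, q = 6, r = -1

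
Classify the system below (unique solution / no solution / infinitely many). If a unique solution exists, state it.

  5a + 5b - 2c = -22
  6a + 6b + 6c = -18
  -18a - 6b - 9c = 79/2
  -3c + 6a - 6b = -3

no solution

Row-reduce:
R1 ← R1 / (5).
R2 ← R2 − 6·R1.
R3 ← R3 + 18·R1.
R4 ← R4 − 6·R1.
Swap R2 and R3.
R2 ← R2 / (12).
R1 ← R1 − 1·R2.
R4 ← R4 + 12·R2.
R3 ← R3 / (42/5).
R1 ← R1 − 19/20·R3.
R2 ← R2 + 27/20·R3.
R4 ← R4 + 84/5·R3.
Row 4 reduces to 0 = 1/2, a contradiction. The system is inconsistent.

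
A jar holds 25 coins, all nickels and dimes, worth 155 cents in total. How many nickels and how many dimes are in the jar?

nickels: 19, dimes: 6

Let n = nickels, d = dimes.
  n + d = 25
  5n + 10d = 155
Row-reduce the augmented matrix:
R2 ← R2 − 5·R1.
R2 ← R2 / (5).
R1 ← R1 − 1·R2.
Reading off the reduced rows gives n = 19, d = 6.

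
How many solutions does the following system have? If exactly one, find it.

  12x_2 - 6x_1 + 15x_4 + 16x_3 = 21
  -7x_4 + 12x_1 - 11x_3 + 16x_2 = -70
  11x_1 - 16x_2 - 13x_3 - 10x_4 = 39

infinitely many solutions

Row-reduce:
R1 ← R1 / (-6).
R2 ← R2 − 12·R1.
R3 ← R3 − 11·R1.
R2 ← R2 / (40).
R1 ← R1 + 2·R2.
R3 ← R3 − 6·R2.
R3 ← R3 / (791/60).
R1 ← R1 + 97/60·R3.
R2 ← R2 − 21/40·R3.
Rank is 3 with 4 unknowns, leaving x_4 free.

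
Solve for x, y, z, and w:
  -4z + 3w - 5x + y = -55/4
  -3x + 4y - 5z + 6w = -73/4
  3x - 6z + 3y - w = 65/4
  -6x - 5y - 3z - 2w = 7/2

x = 11/4, y = -2, z = -2, w = -2

Row-reduce the augmented matrix:
R1 ← R1 / (-5).
R2 ← R2 + 3·R1.
R3 ← R3 − 3·R1.
R4 ← R4 + 6·R1.
R2 ← R2 / (17/5).
R1 ← R1 + 1/5·R2.
R3 ← R3 − 18/5·R2.
R4 ← R4 + 31/5·R2.
R3 ← R3 / (-96/17).
R1 ← R1 − 11/17·R3.
R2 ← R2 + 13/17·R3.
R4 ← R4 + 50/17·R3.
R4 ← R4 / (95/24).
R1 ← R1 + 37/48·R4.
R2 ← R2 − 83/48·R4.
R3 ← R3 − 31/48·R4.
Reading off the reduced rows gives x = 11/4, y = -2, z = -2, w = -2.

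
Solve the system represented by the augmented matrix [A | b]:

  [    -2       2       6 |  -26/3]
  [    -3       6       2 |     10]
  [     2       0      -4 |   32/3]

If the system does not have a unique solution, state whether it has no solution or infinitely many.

x_1 = 4/3, x_2 = 3, x_3 = -2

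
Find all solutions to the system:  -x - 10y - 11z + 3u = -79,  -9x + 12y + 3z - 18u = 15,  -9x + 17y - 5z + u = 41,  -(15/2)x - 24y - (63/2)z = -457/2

no solution

Row-reduce:
R1 ← R1 / (-1).
R2 ← R2 + 9·R1.
R3 ← R3 + 9·R1.
R4 ← R4 + 15/2·R1.
R2 ← R2 / (102).
R1 ← R1 − 10·R2.
R3 ← R3 − 107·R2.
R4 ← R4 − 51·R2.
R3 ← R3 / (-13).
R1 ← R1 − 1·R3.
R2 ← R2 − 1·R3.
Row 4 reduces to 0 = 1, a contradiction. The system is inconsistent.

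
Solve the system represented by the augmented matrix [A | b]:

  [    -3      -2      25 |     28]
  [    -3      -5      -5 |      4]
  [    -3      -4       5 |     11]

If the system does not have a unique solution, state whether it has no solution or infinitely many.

Row-reduce:
R1 ← R1 / (-3).
R2 ← R2 + 3·R1.
R3 ← R3 + 3·R1.
R2 ← R2 / (-3).
R1 ← R1 − 2/3·R2.
R3 ← R3 + 2·R2.
Row 3 reduces to 0 = -1, a contradiction. The system is inconsistent.

no solution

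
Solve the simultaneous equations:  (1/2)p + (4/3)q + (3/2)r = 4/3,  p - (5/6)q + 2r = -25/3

infinitely many solutions

Row-reduce:
R1 ← R1 / (1/2).
R2 ← R2 − 1·R1.
R2 ← R2 / (-7/2).
R1 ← R1 − 8/3·R2.
Rank is 2 with 3 unknowns, leaving r free.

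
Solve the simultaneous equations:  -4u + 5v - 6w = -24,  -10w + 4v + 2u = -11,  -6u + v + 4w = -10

Row-reduce:
R1 ← R1 / (-4).
R2 ← R2 − 2·R1.
R3 ← R3 + 6·R1.
R2 ← R2 / (13/2).
R1 ← R1 + 5/4·R2.
R3 ← R3 + 13/2·R2.
Row 3 reduces to 0 = 3, a contradiction. The system is inconsistent.

no solution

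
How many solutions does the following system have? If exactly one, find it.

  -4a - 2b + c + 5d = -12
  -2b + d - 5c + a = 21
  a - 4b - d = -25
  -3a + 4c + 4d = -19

Row-reduce the augmented matrix:
R1 ← R1 / (-4).
R2 ← R2 − 1·R1.
R3 ← R3 − 1·R1.
R4 ← R4 + 3·R1.
R2 ← R2 / (-5/2).
R1 ← R1 − 1/2·R2.
R3 ← R3 + 9/2·R2.
R4 ← R4 − 3/2·R2.
R3 ← R3 / (44/5).
R1 ← R1 + 6/5·R3.
R2 ← R2 − 19/10·R3.
R4 ← R4 − 2/5·R3.
R4 ← R4 / (39/22).
R1 ← R1 + 29/22·R4.
R2 ← R2 + 7/88·R4.
R3 ← R3 + 19/44·R4.
Reading off the reduced rows gives a = 1, b = 6, c = -6, d = 2.

a = 1, b = 6, c = -6, d = 2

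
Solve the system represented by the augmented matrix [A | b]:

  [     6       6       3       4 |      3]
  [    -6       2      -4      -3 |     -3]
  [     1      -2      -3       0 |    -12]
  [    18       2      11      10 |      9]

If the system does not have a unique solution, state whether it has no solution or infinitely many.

Row-reduce:
R1 ← R1 / (6).
R2 ← R2 + 6·R1.
R3 ← R3 − 1·R1.
R4 ← R4 − 18·R1.
R2 ← R2 / (8).
R1 ← R1 − 1·R2.
R3 ← R3 + 3·R2.
R4 ← R4 + 16·R2.
R3 ← R3 / (-31/8).
R1 ← R1 − 5/8·R3.
R2 ← R2 + 1/8·R3.
Rank is 3 with 4 unknowns, leaving x_4 free.

infinitely many solutions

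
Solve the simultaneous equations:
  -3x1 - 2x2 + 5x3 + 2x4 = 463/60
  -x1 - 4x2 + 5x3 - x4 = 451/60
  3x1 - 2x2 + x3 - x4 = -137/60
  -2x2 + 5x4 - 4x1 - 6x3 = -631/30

x1 = -1, x2 = 8/5, x3 = 9/4, x4 = -5/3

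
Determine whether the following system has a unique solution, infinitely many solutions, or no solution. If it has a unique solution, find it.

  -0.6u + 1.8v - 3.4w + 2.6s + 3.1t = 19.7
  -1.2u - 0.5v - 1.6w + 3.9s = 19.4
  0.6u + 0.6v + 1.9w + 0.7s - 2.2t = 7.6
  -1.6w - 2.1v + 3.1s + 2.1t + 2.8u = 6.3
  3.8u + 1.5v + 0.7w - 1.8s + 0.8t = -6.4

u = -1, v = 4, w = 2, s = 6, t = 1

Row-reduce the augmented matrix:
R1 ← R1 / (-3/5).
R2 ← R2 + 6/5·R1.
R3 ← R3 − 3/5·R1.
R4 ← R4 − 14/5·R1.
R5 ← R5 − 19/5·R1.
R2 ← R2 / (-41/10).
R1 ← R1 + 3·R2.
R3 ← R3 − 12/5·R2.
R4 ← R4 − 63/10·R2.
R5 ← R5 − 129/10·R2.
R3 ← R3 / (633/410).
R1 ← R1 − 229/123·R3.
R2 ← R2 + 52/41·R3.
R4 ← R4 + 5828/615·R3.
R5 ← R5 + 5501/1230·R3.
R4 ← R4 / (91216/3165).
R1 ← R1 + 4079/633·R4.
R2 ← R2 − 507/211·R4.
R3 ← R3 − 347/211·R4.
R5 ← R5 − 56753/3165·R4.
R5 ← R5 / (-854929/912160).
R1 ← R1 − 89311/182432·R5.
R2 ← R2 − 14575/182432·R5.
R3 ← R3 + 221393/182432·R5.
R4 ← R4 + 61479/182432·R5.
Reading off the reduced rows gives u = -1, v = 4, w = 2, s = 6, t = 1.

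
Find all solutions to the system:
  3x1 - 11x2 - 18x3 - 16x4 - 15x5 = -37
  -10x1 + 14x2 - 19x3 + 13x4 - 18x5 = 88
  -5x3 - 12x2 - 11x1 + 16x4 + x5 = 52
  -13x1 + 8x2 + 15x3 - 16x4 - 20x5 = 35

Row-reduce:
R1 ← R1 / (3).
R2 ← R2 + 10·R1.
R3 ← R3 + 11·R1.
R4 ← R4 + 13·R1.
R2 ← R2 / (-68/3).
R1 ← R1 + 11/3·R2.
R3 ← R3 + 157/3·R2.
R4 ← R4 + 119/3·R2.
R3 ← R3 / (7575/68).
R1 ← R1 − 461/68·R3.
R2 ← R2 − 237/68·R3.
R4 ← R4 − 301/4·R3.
R4 ← R4 / (-369914/7575).
R1 ← R1 + 14237/7575·R4.
R2 ← R2 − 507/2525·R4.
R3 ← R3 − 3431/7575·R4.
Rank is 4 with 5 unknowns, leaving x5 free.

infinitely many solutions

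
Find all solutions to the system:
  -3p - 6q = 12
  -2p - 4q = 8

infinitely many solutions

Row-reduce:
R1 ← R1 / (-3).
R2 ← R2 + 2·R1.
Rank is 1 with 2 unknowns, leaving q free.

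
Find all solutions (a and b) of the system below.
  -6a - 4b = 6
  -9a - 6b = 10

no solution

Row-reduce:
R1 ← R1 / (-6).
R2 ← R2 + 9·R1.
Row 2 reduces to 0 = 1, a contradiction. The system is inconsistent.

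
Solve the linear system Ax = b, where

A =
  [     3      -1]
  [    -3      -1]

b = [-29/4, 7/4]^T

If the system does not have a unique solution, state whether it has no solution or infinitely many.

From equation 1: x_2 = 29/4 + 3·x_1.
Substitute into equation 2 and solve: x_1 = -3/2.
Then x_2 = 11/4.

x_1 = -3/2, x_2 = 11/4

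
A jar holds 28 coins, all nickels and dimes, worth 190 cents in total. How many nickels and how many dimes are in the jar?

nickels: 18, dimes: 10

Let n = nickels, d = dimes.
  n + d = 28
  5n + 10d = 190
Row-reduce the augmented matrix:
R2 ← R2 − 5·R1.
R2 ← R2 / (5).
R1 ← R1 − 1·R2.
Reading off the reduced rows gives n = 18, d = 10.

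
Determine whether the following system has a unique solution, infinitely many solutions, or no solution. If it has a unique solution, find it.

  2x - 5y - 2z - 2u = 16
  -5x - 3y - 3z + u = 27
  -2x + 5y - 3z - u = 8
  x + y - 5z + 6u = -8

x = -3, y = -2, z = -3, u = -3

Row-reduce the augmented matrix:
R1 ← R1 / (2).
R2 ← R2 + 5·R1.
R3 ← R3 + 2·R1.
R4 ← R4 − 1·R1.
R2 ← R2 / (-31/2).
R1 ← R1 + 5/2·R2.
R4 ← R4 − 7/2·R2.
R3 ← R3 / (-5).
R1 ← R1 − 9/31·R3.
R2 ← R2 − 16/31·R3.
R4 ← R4 + 180/31·R3.
R4 ← R4 / (297/31).
R1 ← R1 + 82/155·R4.
R2 ← R2 + 8/155·R4.
R3 ← R3 − 3/5·R4.
Reading off the reduced rows gives x = -3, y = -2, z = -3, u = -3.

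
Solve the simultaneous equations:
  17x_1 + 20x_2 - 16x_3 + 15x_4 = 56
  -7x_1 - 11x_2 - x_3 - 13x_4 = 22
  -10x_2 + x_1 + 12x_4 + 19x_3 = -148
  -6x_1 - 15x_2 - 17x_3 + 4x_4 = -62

x_1 = 2, x_2 = 4, x_3 = -2, x_4 = -6

Row-reduce the augmented matrix:
R1 ← R1 / (17).
R2 ← R2 + 7·R1.
R3 ← R3 − 1·R1.
R4 ← R4 + 6·R1.
R2 ← R2 / (-47/17).
R1 ← R1 − 20/17·R2.
R3 ← R3 + 190/17·R2.
R4 ← R4 + 135/17·R2.
R3 ← R3 / (2379/47).
R1 ← R1 + 196/47·R3.
R2 ← R2 − 129/47·R3.
R4 ← R4 + 40/47·R3.
R4 ← R4 / (70286/2379).
R1 ← R1 − 2777/2379·R4.
R2 ← R2 − 293/793·R4.
R3 ← R3 − 1819/2379·R4.
Reading off the reduced rows gives x_1 = 2, x_2 = 4, x_3 = -2, x_4 = -6.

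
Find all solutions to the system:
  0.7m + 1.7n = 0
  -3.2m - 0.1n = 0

m = 0, n = 0

Row-reduce the augmented matrix:
R1 ← R1 / (7/10).
R2 ← R2 + 16/5·R1.
R2 ← R2 / (537/70).
R1 ← R1 − 17/7·R2.
Reading off the reduced rows gives m = 0, n = 0.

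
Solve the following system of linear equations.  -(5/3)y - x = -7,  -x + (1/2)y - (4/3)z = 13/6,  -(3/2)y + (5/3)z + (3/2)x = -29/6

Row-reduce the augmented matrix:
R1 ← R1 / (-1).
R2 ← R2 + 1·R1.
R3 ← R3 − 3/2·R1.
R2 ← R2 / (13/6).
R1 ← R1 − 5/3·R2.
R3 ← R3 + 4·R2.
R3 ← R3 / (-31/39).
R1 ← R1 − 40/39·R3.
R2 ← R2 + 8/13·R3.
Reading off the reduced rows gives x = 2, y = 3, z = -2.

x = 2, y = 3, z = -2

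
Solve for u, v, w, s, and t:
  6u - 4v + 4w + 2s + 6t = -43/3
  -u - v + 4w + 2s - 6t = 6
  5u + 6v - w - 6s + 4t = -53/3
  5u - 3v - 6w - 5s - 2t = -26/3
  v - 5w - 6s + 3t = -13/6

u = -7/3, v = -2/3, w = 0, s = 0, t = -1/2

Row-reduce the augmented matrix:
R1 ← R1 / (6).
R2 ← R2 + 1·R1.
R3 ← R3 − 5·R1.
R4 ← R4 − 5·R1.
R2 ← R2 / (-5/3).
R1 ← R1 + 2/3·R2.
R3 ← R3 − 28/3·R2.
R4 ← R4 − 1/3·R2.
R5 ← R5 − 1·R2.
R3 ← R3 / (109/5).
R1 ← R1 + 6/5·R3.
R2 ← R2 + 14/5·R3.
R4 ← R4 + 42/5·R3.
R5 ← R5 + 11/5·R3.
R4 ← R4 / (-449/109).
R1 ← R1 + 33/109·R4.
R2 ← R2 + 77/109·R4.
R3 ← R3 − 27/109·R4.
R5 ← R5 + 442/109·R4.
R5 ← R5 / (7161/449).
R1 ← R1 − 1263/449·R5.
R2 ← R2 − 1151/449·R5.
R3 ← R3 + 1115/449·R5.
R4 ← R4 − 2090/449·R5.
Reading off the reduced rows gives u = -7/3, v = -2/3, w = 0, s = 0, t = -1/2.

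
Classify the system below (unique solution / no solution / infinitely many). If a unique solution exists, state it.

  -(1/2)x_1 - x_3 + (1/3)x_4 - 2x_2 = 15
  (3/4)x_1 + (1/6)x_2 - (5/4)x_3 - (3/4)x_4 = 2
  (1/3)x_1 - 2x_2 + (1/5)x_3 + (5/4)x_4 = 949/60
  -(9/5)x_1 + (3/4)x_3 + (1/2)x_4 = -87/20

Row-reduce the augmented matrix:
R1 ← R1 / (-1/2).
R2 ← R2 − 3/4·R1.
R3 ← R3 − 1/3·R1.
R4 ← R4 + 9/5·R1.
R2 ← R2 / (-17/6).
R1 ← R1 − 4·R2.
R3 ← R3 + 10/3·R2.
R4 ← R4 − 36/5·R2.
R3 ← R3 / (706/255).
R1 ← R1 + 32/17·R3.
R2 ← R2 − 33/34·R3.
R4 ← R4 + 897/340·R3.
R4 ← R4 / (19647/56480).
R1 ← R1 − 64/353·R4.
R2 ← R2 + 2999/5648·R4.
R3 ← R3 − 5405/8472·R4.
Reading off the reduced rows gives x_1 = 2, x_2 = -6, x_3 = -3, x_4 = 3.

x_1 = 2, x_2 = -6, x_3 = -3, x_4 = 3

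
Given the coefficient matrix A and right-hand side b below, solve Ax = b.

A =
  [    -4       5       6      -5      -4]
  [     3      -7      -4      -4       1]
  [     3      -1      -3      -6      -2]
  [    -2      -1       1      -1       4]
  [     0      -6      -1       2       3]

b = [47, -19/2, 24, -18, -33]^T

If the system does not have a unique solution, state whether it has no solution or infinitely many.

no solution

Row-reduce:
R1 ← R1 / (-4).
R2 ← R2 − 3·R1.
R3 ← R3 − 3·R1.
R4 ← R4 + 2·R1.
R2 ← R2 / (-13/4).
R1 ← R1 + 5/4·R2.
R3 ← R3 − 11/4·R2.
R4 ← R4 + 7/2·R2.
R5 ← R5 + 6·R2.
R3 ← R3 / (25/13).
R1 ← R1 + 22/13·R3.
R2 ← R2 + 2/13·R3.
R4 ← R4 + 33/13·R3.
R5 ← R5 + 25/13·R3.
R4 ← R4 / (-292/25).
R1 ← R1 + 253/25·R4.
R2 ← R2 − 27/25·R4.
R3 ← R3 + 212/25·R4.
Row 5 reduces to 0 = 1/2, a contradiction. The system is inconsistent.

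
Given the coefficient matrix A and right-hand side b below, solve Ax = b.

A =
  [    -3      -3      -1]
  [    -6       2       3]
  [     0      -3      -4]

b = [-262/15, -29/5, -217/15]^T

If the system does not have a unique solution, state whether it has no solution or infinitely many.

Row-reduce the augmented matrix:
R1 ← R1 / (-3).
R2 ← R2 + 6·R1.
R2 ← R2 / (8).
R1 ← R1 − 1·R2.
R3 ← R3 + 3·R2.
R3 ← R3 / (-17/8).
R1 ← R1 + 7/24·R3.
R2 ← R2 − 5/8·R3.
Reading off the reduced rows gives x_1 = 8/3, x_2 = 13/5, x_3 = 5/3.

x_1 = 8/3, x_2 = 13/5, x_3 = 5/3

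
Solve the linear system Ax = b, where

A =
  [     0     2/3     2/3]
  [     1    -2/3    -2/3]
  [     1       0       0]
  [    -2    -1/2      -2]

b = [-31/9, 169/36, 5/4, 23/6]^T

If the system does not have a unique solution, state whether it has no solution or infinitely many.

x_1 = 5/4, x_2 = -8/3, x_3 = -5/2

Row-reduce the augmented matrix:
Swap R1 and R2.
R3 ← R3 − 1·R1.
R4 ← R4 + 2·R1.
R2 ← R2 / (2/3).
R1 ← R1 + 2/3·R2.
R3 ← R3 − 2/3·R2.
R4 ← R4 + 11/6·R2.
Swap R3 and R4.
R3 ← R3 / (-3/2).
R2 ← R2 − 1·R3.
R4 reduces to 0 = 0, so the extra equation is consistent.
Reading off the reduced rows gives x_1 = 5/4, x_2 = -8/3, x_3 = -5/2.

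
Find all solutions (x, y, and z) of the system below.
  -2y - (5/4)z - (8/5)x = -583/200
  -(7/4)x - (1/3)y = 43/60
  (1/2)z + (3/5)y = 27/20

Row-reduce the augmented matrix:
R1 ← R1 / (-8/5).
R2 ← R2 + 7/4·R1.
R2 ← R2 / (89/48).
R1 ← R1 − 5/4·R2.
R3 ← R3 − 3/5·R2.
R3 ← R3 / (41/712).
R1 ← R1 + 25/178·R3.
R2 ← R2 − 525/712·R3.
Reading off the reduced rows gives x = -3/5, y = 1, z = 3/2.

x = -3/5, y = 1, z = 3/2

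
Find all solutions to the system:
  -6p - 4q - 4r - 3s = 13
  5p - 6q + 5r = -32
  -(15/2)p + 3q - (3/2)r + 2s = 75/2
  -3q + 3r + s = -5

Row-reduce:
R1 ← R1 / (-6).
R2 ← R2 − 5·R1.
R3 ← R3 + 15/2·R1.
R2 ← R2 / (-28/3).
R1 ← R1 − 2/3·R2.
R3 ← R3 − 8·R2.
R4 ← R4 + 3·R2.
R3 ← R3 / (69/14).
R1 ← R1 − 11/14·R3.
R2 ← R2 + 5/28·R3.
R4 ← R4 − 69/28·R3.
Row 4 reduces to 0 = 1/4, a contradiction. The system is inconsistent.

no solution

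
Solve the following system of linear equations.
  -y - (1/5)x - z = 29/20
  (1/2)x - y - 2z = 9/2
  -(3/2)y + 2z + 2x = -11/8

x = 3/2, y = 1/4, z = -2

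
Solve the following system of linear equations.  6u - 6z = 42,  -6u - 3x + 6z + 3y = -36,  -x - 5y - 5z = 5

infinitely many solutions

Row-reduce:
Swap R1 and R2.
R1 ← R1 / (-3).
R3 ← R3 + 1·R1.
Swap R2 and R3.
R2 ← R2 / (-6).
R1 ← R1 + 1·R2.
R3 ← R3 / (-6).
R1 ← R1 + 5/6·R3.
R2 ← R2 − 7/6·R3.
Rank is 3 with 4 unknowns, leaving u free.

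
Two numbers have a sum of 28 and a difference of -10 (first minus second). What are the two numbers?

first number: 9, second number: 19

Let x = first number, y = second number.
  x + y = 28
  x - y = -10
From equation 1: x = 28 − y.
Substitute into equation 2 and solve: y = 19.
Then x = 9.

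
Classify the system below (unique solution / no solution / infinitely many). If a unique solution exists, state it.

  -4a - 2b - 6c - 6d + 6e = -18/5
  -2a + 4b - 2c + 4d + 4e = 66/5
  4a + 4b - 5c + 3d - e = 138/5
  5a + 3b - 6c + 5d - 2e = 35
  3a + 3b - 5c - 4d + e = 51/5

a = 2/5, b = 1, c = -3, d = 2, e = -1

Row-reduce the augmented matrix:
R1 ← R1 / (-4).
R2 ← R2 + 2·R1.
R3 ← R3 − 4·R1.
R4 ← R4 − 5·R1.
R5 ← R5 − 3·R1.
R2 ← R2 / (5).
R1 ← R1 − 1/2·R2.
R3 ← R3 − 2·R2.
R4 ← R4 − 1/2·R2.
R5 ← R5 − 3/2·R2.
R3 ← R3 / (-57/5).
R1 ← R1 − 7/5·R3.
R2 ← R2 − 1/5·R3.
R4 ← R4 + 68/5·R3.
R5 ← R5 + 49/5·R3.
R4 ← R4 / (212/57).
R1 ← R1 − 5/57·R4.
R2 ← R2 − 74/57·R4.
R3 ← R3 − 29/57·R4.
R5 ← R5 + 320/57·R4.
R5 ← R5 / (59/53).
R1 ← R1 + 219/212·R5.
R2 ← R2 − 33/106·R5.
R3 ← R3 + 83/212·R5.
R4 ← R4 + 5/212·R5.
Reading off the reduced rows gives a = 2/5, b = 1, c = -3, d = 2, e = -1.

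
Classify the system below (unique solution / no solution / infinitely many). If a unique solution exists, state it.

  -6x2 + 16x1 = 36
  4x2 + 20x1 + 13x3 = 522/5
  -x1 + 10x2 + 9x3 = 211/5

x1 = 3, x2 = 2, x3 = 14/5

Row-reduce the augmented matrix:
R1 ← R1 / (16).
R2 ← R2 − 20·R1.
R3 ← R3 + 1·R1.
R2 ← R2 / (23/2).
R1 ← R1 + 3/8·R2.
R3 ← R3 − 77/8·R2.
R3 ← R3 / (-173/92).
R1 ← R1 − 39/92·R3.
R2 ← R2 − 26/23·R3.
Reading off the reduced rows gives x1 = 3, x2 = 2, x3 = 14/5.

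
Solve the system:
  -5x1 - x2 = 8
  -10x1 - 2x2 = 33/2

no solution

Row-reduce:
R1 ← R1 / (-5).
R2 ← R2 + 10·R1.
Row 2 reduces to 0 = 1/2, a contradiction. The system is inconsistent.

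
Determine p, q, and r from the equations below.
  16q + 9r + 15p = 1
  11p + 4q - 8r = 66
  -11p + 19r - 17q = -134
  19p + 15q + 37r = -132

Row-reduce the augmented matrix:
R1 ← R1 / (15).
R2 ← R2 − 11·R1.
R3 ← R3 + 11·R1.
R4 ← R4 − 19·R1.
R2 ← R2 / (-116/15).
R1 ← R1 − 16/15·R2.
R3 ← R3 + 79/15·R2.
R4 ← R4 + 79/15·R2.
R3 ← R3 / (4123/116).
R1 ← R1 + 41/29·R3.
R2 ← R2 − 219/116·R3.
R4 ← R4 − 4123/116·R3.
R4 reduces to 0 = 0, so the extra equation is consistent.
Reading off the reduced rows gives p = 2, q = 1, r = -5.

p = 2, q = 1, r = -5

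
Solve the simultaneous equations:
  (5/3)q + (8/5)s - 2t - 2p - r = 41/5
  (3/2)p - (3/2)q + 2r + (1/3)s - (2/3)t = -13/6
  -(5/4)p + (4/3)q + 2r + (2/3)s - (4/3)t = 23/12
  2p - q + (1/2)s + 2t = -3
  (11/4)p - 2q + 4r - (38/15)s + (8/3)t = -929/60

Row-reduce:
R1 ← R1 / (-2).
R2 ← R2 − 3/2·R1.
R3 ← R3 + 5/4·R1.
R4 ← R4 − 2·R1.
R5 ← R5 − 11/4·R1.
R2 ← R2 / (-1/4).
R1 ← R1 + 5/6·R2.
R3 ← R3 − 7/24·R2.
R4 ← R4 − 2/3·R2.
R5 ← R5 − 7/24·R2.
R3 ← R3 / (49/12).
R1 ← R1 + 11/3·R3.
R2 ← R2 + 5·R3.
R4 ← R4 − 7/3·R3.
R5 ← R5 − 49/12·R3.
R4 ← R4 / (75/14).
R1 ← R1 + 1128/245·R4.
R2 ← R2 + 1066/245·R4.
R3 ← R3 − 262/735·R4.
Row 5 reduces to 0 = -1, a contradiction. The system is inconsistent.

no solution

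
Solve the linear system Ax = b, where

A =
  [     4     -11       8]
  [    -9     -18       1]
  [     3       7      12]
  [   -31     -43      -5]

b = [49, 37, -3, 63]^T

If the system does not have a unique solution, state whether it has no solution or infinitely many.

Row-reduce:
R1 ← R1 / (4).
R2 ← R2 + 9·R1.
R3 ← R3 − 3·R1.
R4 ← R4 + 31·R1.
R2 ← R2 / (-171/4).
R1 ← R1 + 11/4·R2.
R3 ← R3 − 61/4·R2.
R4 ← R4 + 513/4·R2.
R3 ← R3 / (115/9).
R1 ← R1 − 7/9·R3.
R2 ← R2 + 4/9·R3.
Row 4 reduces to 0 = 1, a contradiction. The system is inconsistent.

no solution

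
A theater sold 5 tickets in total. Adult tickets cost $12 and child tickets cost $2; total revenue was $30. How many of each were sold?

adult tickets: 2, child tickets: 3

Let a = adult tickets, c = child tickets.
  c + a = 5
  12a + 2c = 30
Row-reduce the augmented matrix:
R2 ← R2 − 12·R1.
R2 ← R2 / (-10).
R1 ← R1 − 1·R2.
Reading off the reduced rows gives a = 2, c = 3.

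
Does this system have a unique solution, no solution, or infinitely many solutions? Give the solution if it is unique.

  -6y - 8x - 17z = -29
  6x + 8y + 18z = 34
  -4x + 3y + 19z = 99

x = -4, y = -4, z = 5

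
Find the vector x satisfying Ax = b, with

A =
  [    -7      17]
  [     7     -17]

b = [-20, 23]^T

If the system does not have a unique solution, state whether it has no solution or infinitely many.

no solution

Row-reduce:
R1 ← R1 / (-7).
R2 ← R2 − 7·R1.
Row 2 reduces to 0 = 3, a contradiction. The system is inconsistent.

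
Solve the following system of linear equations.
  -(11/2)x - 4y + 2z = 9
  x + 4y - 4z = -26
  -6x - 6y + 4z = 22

infinitely many solutions

Row-reduce:
R1 ← R1 / (-11/2).
R2 ← R2 − 1·R1.
R3 ← R3 + 6·R1.
R2 ← R2 / (36/11).
R1 ← R1 − 8/11·R2.
R3 ← R3 + 18/11·R2.
Rank is 2 with 3 unknowns, leaving z free.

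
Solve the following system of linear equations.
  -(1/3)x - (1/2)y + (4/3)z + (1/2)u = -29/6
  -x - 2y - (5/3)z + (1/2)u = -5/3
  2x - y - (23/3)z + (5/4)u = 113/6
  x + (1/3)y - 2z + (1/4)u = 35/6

Row-reduce:
R1 ← R1 / (-1/3).
R2 ← R2 + 1·R1.
R3 ← R3 − 2·R1.
R4 ← R4 − 1·R1.
R2 ← R2 / (-1/2).
R1 ← R1 − 3/2·R2.
R3 ← R3 + 4·R2.
R4 ← R4 + 7/6·R2.
R3 ← R3 / (137/3).
R1 ← R1 + 21·R3.
R2 ← R2 − 34/3·R3.
R4 ← R4 − 137/9·R3.
Row 4 reduces to 0 = -1, a contradiction. The system is inconsistent.

no solution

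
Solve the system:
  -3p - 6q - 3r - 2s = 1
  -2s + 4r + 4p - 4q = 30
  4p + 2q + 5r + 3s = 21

infinitely many solutions

Row-reduce:
R1 ← R1 / (-3).
R2 ← R2 − 4·R1.
R3 ← R3 − 4·R1.
R2 ← R2 / (-12).
R1 ← R1 − 2·R2.
R3 ← R3 + 6·R2.
R1 ← R1 − 1·R3.
Rank is 3 with 4 unknowns, leaving s free.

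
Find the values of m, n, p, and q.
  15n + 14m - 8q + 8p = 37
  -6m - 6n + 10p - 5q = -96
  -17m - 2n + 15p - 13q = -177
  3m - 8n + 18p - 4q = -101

m = 5, n = 1, p = -6, q = 0

Row-reduce the augmented matrix:
R1 ← R1 / (14).
R2 ← R2 + 6·R1.
R3 ← R3 + 17·R1.
R4 ← R4 − 3·R1.
R2 ← R2 / (3/7).
R1 ← R1 − 15/14·R2.
R3 ← R3 − 227/14·R2.
R4 ← R4 + 157/14·R2.
R3 ← R3 / (-1450/3).
R1 ← R1 + 33·R3.
R2 ← R2 − 94/3·R3.
R4 ← R4 − 1103/3·R3.
R4 ← R4 / (7127/2900).
R1 ← R1 − 809/2900·R4.
R2 ← R2 + 677/1450·R4.
R3 ← R3 + 1777/2900·R4.
Reading off the reduced rows gives m = 5, n = 1, p = -6, q = 0.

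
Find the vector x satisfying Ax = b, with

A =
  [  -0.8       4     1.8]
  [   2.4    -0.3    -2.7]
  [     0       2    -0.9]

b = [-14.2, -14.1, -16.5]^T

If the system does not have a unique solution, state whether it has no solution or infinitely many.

x_1 = -1, x_2 = -6, x_3 = 5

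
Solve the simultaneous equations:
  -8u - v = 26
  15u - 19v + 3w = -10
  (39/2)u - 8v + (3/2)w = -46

no solution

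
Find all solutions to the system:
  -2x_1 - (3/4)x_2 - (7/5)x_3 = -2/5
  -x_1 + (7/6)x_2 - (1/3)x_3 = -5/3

Row-reduce:
R1 ← R1 / (-2).
R2 ← R2 + 1·R1.
R2 ← R2 / (37/24).
R1 ← R1 − 3/8·R2.
Rank is 2 with 3 unknowns, leaving x_3 free.

infinitely many solutions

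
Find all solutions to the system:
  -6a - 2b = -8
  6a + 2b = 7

Row-reduce:
R1 ← R1 / (-6).
R2 ← R2 − 6·R1.
Row 2 reduces to 0 = -1, a contradiction. The system is inconsistent.

no solution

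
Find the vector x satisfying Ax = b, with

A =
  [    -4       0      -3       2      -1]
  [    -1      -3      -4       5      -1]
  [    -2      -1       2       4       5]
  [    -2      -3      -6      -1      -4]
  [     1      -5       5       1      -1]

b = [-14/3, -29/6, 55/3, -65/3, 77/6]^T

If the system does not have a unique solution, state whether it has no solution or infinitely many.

Row-reduce the augmented matrix:
R1 ← R1 / (-4).
R2 ← R2 + 1·R1.
R3 ← R3 + 2·R1.
R4 ← R4 + 2·R1.
R5 ← R5 − 1·R1.
R2 ← R2 / (-3).
R3 ← R3 + 1·R2.
R4 ← R4 + 3·R2.
R5 ← R5 + 5·R2.
R3 ← R3 / (55/12).
R1 ← R1 − 3/4·R3.
R2 ← R2 − 13/12·R3.
R4 ← R4 + 5/4·R3.
R5 ← R5 − 29/3·R3.
R4 ← R4 / (-67/11).
R1 ← R1 + 41/55·R4.
R2 ← R2 + 102/55·R4.
R3 ← R3 − 18/55·R4.
R5 ← R5 + 504/55·R4.
R5 ← R5 / (-3467/335).
R1 ← R1 + 183/335·R5.
R2 ← R2 + 251/335·R5.
R3 ← R3 − 399/335·R5.
R4 ← R4 − 13/67·R5.
Reading off the reduced rows gives x_1 = -1/2, x_2 = 0, x_3 = 8/3, x_4 = 4/3, x_5 = 4/3.

x_1 = -1/2, x_2 = 0, x_3 = 8/3, x_4 = 4/3, x_5 = 4/3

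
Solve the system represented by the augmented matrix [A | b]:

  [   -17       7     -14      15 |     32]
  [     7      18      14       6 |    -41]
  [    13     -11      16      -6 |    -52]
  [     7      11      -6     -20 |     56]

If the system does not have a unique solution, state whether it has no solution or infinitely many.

Row-reduce the augmented matrix:
R1 ← R1 / (-17).
R2 ← R2 − 7·R1.
R3 ← R3 − 13·R1.
R4 ← R4 − 7·R1.
R2 ← R2 / (355/17).
R1 ← R1 + 7/17·R2.
R3 ← R3 + 96/17·R2.
R4 ← R4 − 236/17·R2.
R3 ← R3 / (534/71).
R1 ← R1 − 70/71·R3.
R2 ← R2 − 28/71·R3.
R4 ← R4 + 1224/71·R3.
R4 ← R4 / (-163/89).
R1 ← R1 + 797/445·R4.
R2 ← R2 − 11/89·R4.
R3 ← R3 − 1037/890·R4.
Reading off the reduced rows gives x_1 = -5, x_2 = 1, x_3 = 0, x_4 = -4.

x_1 = -5, x_2 = 1, x_3 = 0, x_4 = -4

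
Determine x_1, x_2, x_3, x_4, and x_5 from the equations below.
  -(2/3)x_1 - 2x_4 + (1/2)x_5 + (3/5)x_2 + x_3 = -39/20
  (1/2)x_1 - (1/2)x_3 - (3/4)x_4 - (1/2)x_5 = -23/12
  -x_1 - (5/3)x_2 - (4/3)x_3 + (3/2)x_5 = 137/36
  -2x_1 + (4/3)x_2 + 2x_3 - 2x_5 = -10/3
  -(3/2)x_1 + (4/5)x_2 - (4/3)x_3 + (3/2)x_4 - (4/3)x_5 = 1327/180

x_1 = -3/2, x_2 = 3, x_3 = -8/3, x_4 = 5/3, x_5 = 5/2

Row-reduce the augmented matrix:
R1 ← R1 / (-2/3).
R2 ← R2 − 1/2·R1.
R3 ← R3 + 1·R1.
R4 ← R4 + 2·R1.
R5 ← R5 + 3/2·R1.
R2 ← R2 / (9/20).
R1 ← R1 + 9/10·R2.
R3 ← R3 + 77/30·R2.
R4 ← R4 + 7/15·R2.
R5 ← R5 + 11/20·R2.
R3 ← R3 / (-38/27).
R1 ← R1 + 1·R3.
R2 ← R2 − 5/9·R3.
R4 ← R4 + 20/27·R3.
R5 ← R5 + 59/18·R3.
R4 ← R4 / (168/19).
R1 ← R1 − 417/76·R4.
R2 ← R2 + 675/76·R4.
R3 ← R3 − 531/76·R4.
R5 ← R5 − 3975/152·R4.
R5 ← R5 / (170/21).
R1 ← R1 − 26/21·R5.
R2 ← R2 + 55/14·R5.
R3 ← R3 − 20/7·R5.
R4 ← R4 + 26/63·R5.
Reading off the reduced rows gives x_1 = -3/2, x_2 = 3, x_3 = -8/3, x_4 = 5/3, x_5 = 5/2.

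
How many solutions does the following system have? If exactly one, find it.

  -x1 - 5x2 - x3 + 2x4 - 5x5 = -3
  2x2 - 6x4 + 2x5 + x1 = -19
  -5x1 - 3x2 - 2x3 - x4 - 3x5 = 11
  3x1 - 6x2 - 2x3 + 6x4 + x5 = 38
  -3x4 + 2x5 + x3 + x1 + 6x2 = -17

x1 = -3, x2 = -1, x3 = -6, x4 = 4, x5 = 5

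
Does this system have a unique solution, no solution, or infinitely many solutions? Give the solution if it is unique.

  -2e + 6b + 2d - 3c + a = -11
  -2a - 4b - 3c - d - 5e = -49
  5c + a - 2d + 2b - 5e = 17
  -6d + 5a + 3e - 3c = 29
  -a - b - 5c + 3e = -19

a = 4, b = 2, c = 5, d = -2, e = 4

Row-reduce the augmented matrix:
R2 ← R2 + 2·R1.
R3 ← R3 − 1·R1.
R4 ← R4 − 5·R1.
R5 ← R5 + 1·R1.
R2 ← R2 / (8).
R1 ← R1 − 6·R2.
R3 ← R3 + 4·R2.
R4 ← R4 + 30·R2.
R5 ← R5 − 5·R2.
R3 ← R3 / (7/2).
R1 ← R1 − 15/4·R3.
R2 ← R2 + 9/8·R3.
R4 ← R4 + 87/4·R3.
R5 ← R5 + 19/8·R3.
R4 ← R4 / (-142/7).
R1 ← R1 − 17/7·R4.
R2 ← R2 + 3/7·R4.
R3 ← R3 + 5/7·R4.
R5 ← R5 + 11/7·R4.
R5 ← R5 / (959/142).
R1 ← R1 − 1341/284·R5.
R2 ← R2 + 150/71·R5.
R3 ← R3 − 65/284·R5.
R4 ← R4 − 943/284·R5.
Reading off the reduced rows gives a = 4, b = 2, c = 5, d = -2, e = 4.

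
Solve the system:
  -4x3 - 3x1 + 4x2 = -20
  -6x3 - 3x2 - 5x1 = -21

infinitely many solutions

Row-reduce:
R1 ← R1 / (-3).
R2 ← R2 + 5·R1.
R2 ← R2 / (-29/3).
R1 ← R1 + 4/3·R2.
Rank is 2 with 3 unknowns, leaving x3 free.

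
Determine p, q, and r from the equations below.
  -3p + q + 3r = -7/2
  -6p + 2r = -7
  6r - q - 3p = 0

Row-reduce the augmented matrix:
R1 ← R1 / (-3).
R2 ← R2 + 6·R1.
R3 ← R3 + 3·R1.
R2 ← R2 / (-2).
R1 ← R1 + 1/3·R2.
R3 ← R3 + 2·R2.
R3 ← R3 / (7).
R1 ← R1 + 1/3·R3.
R2 ← R2 − 2·R3.
Reading off the reduced rows gives p = 4/3, q = -1, r = 1/2.

p = 4/3, q = -1, r = 1/2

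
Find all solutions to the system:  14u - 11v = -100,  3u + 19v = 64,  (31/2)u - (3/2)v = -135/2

no solution

Row-reduce:
R1 ← R1 / (14).
R2 ← R2 − 3·R1.
R3 ← R3 − 31/2·R1.
R2 ← R2 / (299/14).
R1 ← R1 + 11/14·R2.
R3 ← R3 − 299/28·R2.
Row 3 reduces to 0 = 1/2, a contradiction. The system is inconsistent.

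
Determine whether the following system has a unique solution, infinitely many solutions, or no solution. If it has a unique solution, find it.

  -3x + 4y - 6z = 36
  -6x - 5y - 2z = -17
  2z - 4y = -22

Row-reduce the augmented matrix:
R1 ← R1 / (-3).
R2 ← R2 + 6·R1.
R2 ← R2 / (-13).
R1 ← R1 + 4/3·R2.
R3 ← R3 + 4·R2.
R3 ← R3 / (-14/13).
R1 ← R1 − 38/39·R3.
R2 ← R2 + 10/13·R3.
Reading off the reduced rows gives x = 2, y = 3, z = -5.

x = 2, y = 3, z = -5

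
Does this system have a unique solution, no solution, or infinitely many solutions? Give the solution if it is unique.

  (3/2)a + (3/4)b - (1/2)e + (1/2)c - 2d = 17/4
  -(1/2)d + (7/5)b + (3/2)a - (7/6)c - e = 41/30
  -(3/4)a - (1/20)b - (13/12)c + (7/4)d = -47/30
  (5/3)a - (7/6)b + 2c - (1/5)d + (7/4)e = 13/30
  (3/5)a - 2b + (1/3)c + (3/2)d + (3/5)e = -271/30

no solution

Row-reduce:
R1 ← R1 / (3/2).
R2 ← R2 − 3/2·R1.
R3 ← R3 + 3/4·R1.
R4 ← R4 − 5/3·R1.
R5 ← R5 − 3/5·R1.
R2 ← R2 / (13/20).
R1 ← R1 − 1/2·R2.
R3 ← R3 − 13/40·R2.
R4 ← R4 + 2·R2.
R5 ← R5 + 23/10·R2.
Swap R3 and R4.
R3 ← R3 / (-431/117).
R1 ← R1 − 21/13·R3.
R2 ← R2 + 100/39·R3.
R5 ← R5 + 1124/195·R3.
Swap R4 and R5.
R4 ← R4 / (-179623/64650).
R1 ← R1 − 2738/6465·R4.
R2 ← R2 + 2990/1293·R4.
R3 ← R3 + 3883/2155·R4.
Row 5 reduces to 0 = 2, a contradiction. The system is inconsistent.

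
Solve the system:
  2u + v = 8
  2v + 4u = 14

Row-reduce:
R1 ← R1 / (2).
R2 ← R2 − 4·R1.
Row 2 reduces to 0 = -2, a contradiction. The system is inconsistent.

no solution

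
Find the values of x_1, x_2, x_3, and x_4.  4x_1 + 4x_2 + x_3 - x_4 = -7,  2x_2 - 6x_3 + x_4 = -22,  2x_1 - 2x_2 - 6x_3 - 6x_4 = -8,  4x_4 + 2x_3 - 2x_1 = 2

x_1 = -2, x_2 = -1, x_3 = 3, x_4 = -2

Row-reduce the augmented matrix:
R1 ← R1 / (4).
R3 ← R3 − 2·R1.
R4 ← R4 + 2·R1.
R2 ← R2 / (2).
R1 ← R1 − 1·R2.
R3 ← R3 + 4·R2.
R4 ← R4 − 2·R2.
R3 ← R3 / (-37/2).
R1 ← R1 − 13/4·R3.
R2 ← R2 + 3·R3.
R4 ← R4 − 17/2·R3.
R4 ← R4 / (33/37).
R1 ← R1 + 101/74·R4.
R2 ← R2 − 79/74·R4.
R3 ← R3 − 7/37·R4.
Reading off the reduced rows gives x_1 = -2, x_2 = -1, x_3 = 3, x_4 = -2.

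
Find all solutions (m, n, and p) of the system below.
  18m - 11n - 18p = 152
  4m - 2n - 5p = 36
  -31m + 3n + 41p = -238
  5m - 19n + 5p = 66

m = 2, n = -4, p = -4

Row-reduce the augmented matrix:
R1 ← R1 / (18).
R2 ← R2 − 4·R1.
R3 ← R3 + 31·R1.
R4 ← R4 − 5·R1.
R2 ← R2 / (4/9).
R1 ← R1 + 11/18·R2.
R3 ← R3 + 287/18·R2.
R4 ← R4 + 287/18·R2.
R3 ← R3 / (-207/8).
R1 ← R1 + 19/8·R3.
R2 ← R2 + 9/4·R3.
R4 ← R4 + 207/8·R3.
R4 reduces to 0 = 0, so the extra equation is consistent.
Reading off the reduced rows gives m = 2, n = -4, p = -4.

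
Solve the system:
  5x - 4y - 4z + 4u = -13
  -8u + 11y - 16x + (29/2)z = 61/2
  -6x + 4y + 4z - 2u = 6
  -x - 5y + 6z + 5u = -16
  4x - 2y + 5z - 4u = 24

Row-reduce:
R1 ← R1 / (5).
R2 ← R2 + 16·R1.
R3 ← R3 + 6·R1.
R4 ← R4 + 1·R1.
R5 ← R5 − 4·R1.
R2 ← R2 / (-9/5).
R1 ← R1 + 4/5·R2.
R3 ← R3 + 4/5·R2.
R4 ← R4 + 29/5·R2.
R5 ← R5 − 6/5·R2.
R3 ← R3 / (-14/9).
R1 ← R1 + 14/9·R3.
R2 ← R2 + 17/18·R3.
R4 ← R4 + 5/18·R3.
R5 ← R5 − 28/3·R3.
R4 ← R4 / (-137/14).
R1 ← R1 + 2·R4.
R2 ← R2 + 43/14·R4.
R3 ← R3 + 3/7·R4.
Row 5 reduces to 0 = -1, a contradiction. The system is inconsistent.

no solution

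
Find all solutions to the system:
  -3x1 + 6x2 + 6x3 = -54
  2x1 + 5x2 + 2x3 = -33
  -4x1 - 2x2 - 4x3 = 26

Row-reduce the augmented matrix:
R1 ← R1 / (-3).
R2 ← R2 − 2·R1.
R3 ← R3 + 4·R1.
R2 ← R2 / (9).
R1 ← R1 + 2·R2.
R3 ← R3 + 10·R2.
R3 ← R3 / (-16/3).
R1 ← R1 + 2/3·R3.
R2 ← R2 − 2/3·R3.
Reading off the reduced rows gives x1 = 0, x2 = -5, x3 = -4.

x1 = 0, x2 = -5, x3 = -4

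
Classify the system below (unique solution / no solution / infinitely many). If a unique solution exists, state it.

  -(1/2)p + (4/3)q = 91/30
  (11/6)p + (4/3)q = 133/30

p = 3/5, q = 5/2

Row-reduce the augmented matrix:
R1 ← R1 / (-1/2).
R2 ← R2 − 11/6·R1.
R2 ← R2 / (56/9).
R1 ← R1 + 8/3·R2.
Reading off the reduced rows gives p = 3/5, q = 5/2.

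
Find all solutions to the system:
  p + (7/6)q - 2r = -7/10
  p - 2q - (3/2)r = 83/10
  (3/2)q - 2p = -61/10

p = 4/5, q = -3, r = -1

Row-reduce the augmented matrix:
R2 ← R2 − 1·R1.
R3 ← R3 + 2·R1.
R2 ← R2 / (-19/6).
R1 ← R1 − 7/6·R2.
R3 ← R3 − 23/6·R2.
R3 ← R3 / (-129/38).
R1 ← R1 + 69/38·R3.
R2 ← R2 + 3/19·R3.
Reading off the reduced rows gives p = 4/5, q = -3, r = -1.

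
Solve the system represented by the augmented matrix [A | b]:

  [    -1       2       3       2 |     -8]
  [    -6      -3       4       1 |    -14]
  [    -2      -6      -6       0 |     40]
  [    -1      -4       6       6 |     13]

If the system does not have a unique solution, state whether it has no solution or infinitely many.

Row-reduce the augmented matrix:
R1 ← R1 / (-1).
R2 ← R2 + 6·R1.
R3 ← R3 + 2·R1.
R4 ← R4 + 1·R1.
R2 ← R2 / (-15).
R1 ← R1 + 2·R2.
R3 ← R3 + 10·R2.
R4 ← R4 + 6·R2.
R3 ← R3 / (-8/3).
R1 ← R1 + 17/15·R3.
R2 ← R2 − 14/15·R3.
R4 ← R4 − 43/5·R3.
R4 ← R4 / (383/20).
R1 ← R1 + 39/20·R4.
R2 ← R2 − 19/10·R4.
R3 ← R3 + 5/4·R4.
Reading off the reduced rows gives x_1 = 1, x_2 = -2, x_3 = -5, x_4 = 6.

x_1 = 1, x_2 = -2, x_3 = -5, x_4 = 6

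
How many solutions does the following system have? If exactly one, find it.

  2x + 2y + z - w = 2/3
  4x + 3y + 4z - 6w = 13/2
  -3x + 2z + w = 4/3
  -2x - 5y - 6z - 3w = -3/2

x = 0, y = -1/2, z = 1, w = -2/3

Row-reduce the augmented matrix:
R1 ← R1 / (2).
R2 ← R2 − 4·R1.
R3 ← R3 + 3·R1.
R4 ← R4 + 2·R1.
R2 ← R2 / (-1).
R1 ← R1 − 1·R2.
R3 ← R3 − 3·R2.
R4 ← R4 + 3·R2.
R3 ← R3 / (19/2).
R1 ← R1 − 5/2·R3.
R2 ← R2 + 2·R3.
R4 ← R4 + 11·R3.
R4 ← R4 / (-123/19).
R1 ← R1 + 23/19·R4.
R2 ← R2 − 26/19·R4.
R3 ← R3 + 25/19·R4.
Reading off the reduced rows gives x = 0, y = -1/2, z = 1, w = -2/3.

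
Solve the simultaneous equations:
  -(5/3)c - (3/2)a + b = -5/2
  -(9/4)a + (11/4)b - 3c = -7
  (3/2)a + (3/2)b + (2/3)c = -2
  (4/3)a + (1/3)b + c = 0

no solution

Row-reduce:
R1 ← R1 / (-3/2).
R2 ← R2 + 9/4·R1.
R3 ← R3 − 3/2·R1.
R4 ← R4 − 4/3·R1.
R2 ← R2 / (5/4).
R1 ← R1 + 2/3·R2.
R3 ← R3 − 5/2·R2.
R4 ← R4 − 11/9·R2.
Swap R3 and R4.
R3 ← R3 / (1/135).
R1 ← R1 − 38/45·R3.
R2 ← R2 + 2/5·R3.
Row 4 reduces to 0 = 2, a contradiction. The system is inconsistent.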